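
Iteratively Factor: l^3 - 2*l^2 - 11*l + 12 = (l + 3)*(l^2 - 5*l + 4) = (l - 1)*(l + 3)*(l - 4)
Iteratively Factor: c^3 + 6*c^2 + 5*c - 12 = (c + 3)*(c^2 + 3*c - 4) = (c + 3)*(c + 4)*(c - 1)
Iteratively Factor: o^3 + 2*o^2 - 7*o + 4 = (o + 4)*(o^2 - 2*o + 1) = (o - 1)*(o + 4)*(o - 1)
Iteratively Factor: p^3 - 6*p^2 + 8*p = (p)*(p^2 - 6*p + 8) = p*(p - 2)*(p - 4)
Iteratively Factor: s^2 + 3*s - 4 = (s - 1)*(s + 4)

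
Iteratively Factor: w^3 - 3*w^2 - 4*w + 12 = (w - 3)*(w^2 - 4) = (w - 3)*(w + 2)*(w - 2)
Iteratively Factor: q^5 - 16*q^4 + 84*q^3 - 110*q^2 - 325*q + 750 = (q - 5)*(q^4 - 11*q^3 + 29*q^2 + 35*q - 150) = (q - 5)^2*(q^3 - 6*q^2 - q + 30) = (q - 5)^3*(q^2 - q - 6) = (q - 5)^3*(q + 2)*(q - 3)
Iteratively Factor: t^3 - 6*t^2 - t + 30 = (t - 3)*(t^2 - 3*t - 10) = (t - 5)*(t - 3)*(t + 2)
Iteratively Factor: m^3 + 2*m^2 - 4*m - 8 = (m + 2)*(m^2 - 4) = (m - 2)*(m + 2)*(m + 2)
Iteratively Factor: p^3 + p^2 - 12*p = (p)*(p^2 + p - 12) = p*(p + 4)*(p - 3)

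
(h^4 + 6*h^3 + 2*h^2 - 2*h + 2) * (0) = 0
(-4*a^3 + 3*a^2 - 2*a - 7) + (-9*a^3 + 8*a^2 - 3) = -13*a^3 + 11*a^2 - 2*a - 10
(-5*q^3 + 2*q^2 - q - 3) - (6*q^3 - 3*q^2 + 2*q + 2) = -11*q^3 + 5*q^2 - 3*q - 5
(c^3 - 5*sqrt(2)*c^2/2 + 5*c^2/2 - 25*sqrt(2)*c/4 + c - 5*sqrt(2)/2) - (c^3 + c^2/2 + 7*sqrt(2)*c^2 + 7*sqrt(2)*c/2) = -19*sqrt(2)*c^2/2 + 2*c^2 - 39*sqrt(2)*c/4 + c - 5*sqrt(2)/2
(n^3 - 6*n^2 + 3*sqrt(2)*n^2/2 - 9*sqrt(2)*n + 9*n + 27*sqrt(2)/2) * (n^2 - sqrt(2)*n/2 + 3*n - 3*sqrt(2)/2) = n^5 - 3*n^4 + sqrt(2)*n^4 - 21*n^3/2 - 3*sqrt(2)*n^3 - 9*sqrt(2)*n^2 + 63*n^2/2 + 27*n/2 + 27*sqrt(2)*n - 81/2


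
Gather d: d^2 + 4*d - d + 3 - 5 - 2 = d^2 + 3*d - 4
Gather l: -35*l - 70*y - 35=-35*l - 70*y - 35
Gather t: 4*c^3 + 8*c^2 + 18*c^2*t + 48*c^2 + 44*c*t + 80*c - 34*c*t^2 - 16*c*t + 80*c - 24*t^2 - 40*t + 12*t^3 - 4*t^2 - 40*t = 4*c^3 + 56*c^2 + 160*c + 12*t^3 + t^2*(-34*c - 28) + t*(18*c^2 + 28*c - 80)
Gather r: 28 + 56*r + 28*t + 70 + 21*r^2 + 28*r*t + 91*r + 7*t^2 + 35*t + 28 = 21*r^2 + r*(28*t + 147) + 7*t^2 + 63*t + 126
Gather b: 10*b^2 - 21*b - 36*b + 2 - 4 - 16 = 10*b^2 - 57*b - 18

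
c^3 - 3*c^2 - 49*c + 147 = (c - 7)*(c - 3)*(c + 7)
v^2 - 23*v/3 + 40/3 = (v - 5)*(v - 8/3)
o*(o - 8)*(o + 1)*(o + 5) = o^4 - 2*o^3 - 43*o^2 - 40*o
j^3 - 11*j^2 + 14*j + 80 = (j - 8)*(j - 5)*(j + 2)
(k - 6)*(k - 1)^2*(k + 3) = k^4 - 5*k^3 - 11*k^2 + 33*k - 18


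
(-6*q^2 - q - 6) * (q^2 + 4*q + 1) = -6*q^4 - 25*q^3 - 16*q^2 - 25*q - 6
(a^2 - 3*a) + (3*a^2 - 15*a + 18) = 4*a^2 - 18*a + 18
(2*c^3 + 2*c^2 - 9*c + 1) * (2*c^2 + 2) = 4*c^5 + 4*c^4 - 14*c^3 + 6*c^2 - 18*c + 2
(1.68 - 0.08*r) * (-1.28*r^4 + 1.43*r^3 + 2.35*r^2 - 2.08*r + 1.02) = 0.1024*r^5 - 2.2648*r^4 + 2.2144*r^3 + 4.1144*r^2 - 3.576*r + 1.7136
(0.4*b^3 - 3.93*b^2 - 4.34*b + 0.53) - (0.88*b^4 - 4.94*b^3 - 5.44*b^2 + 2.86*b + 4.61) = -0.88*b^4 + 5.34*b^3 + 1.51*b^2 - 7.2*b - 4.08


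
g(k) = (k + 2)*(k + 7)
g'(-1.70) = 5.60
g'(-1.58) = 5.84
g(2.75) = 46.31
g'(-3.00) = 3.00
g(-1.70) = 1.59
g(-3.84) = -5.81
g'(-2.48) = 4.04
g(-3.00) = -4.00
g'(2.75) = 14.50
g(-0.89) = 6.78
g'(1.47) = 11.94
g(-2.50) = -2.25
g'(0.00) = 9.00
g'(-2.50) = 4.00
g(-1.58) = 2.28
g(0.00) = 14.00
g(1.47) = 29.39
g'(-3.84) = 1.32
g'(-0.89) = 7.22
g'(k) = 2*k + 9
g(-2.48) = -2.17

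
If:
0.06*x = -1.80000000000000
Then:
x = -30.00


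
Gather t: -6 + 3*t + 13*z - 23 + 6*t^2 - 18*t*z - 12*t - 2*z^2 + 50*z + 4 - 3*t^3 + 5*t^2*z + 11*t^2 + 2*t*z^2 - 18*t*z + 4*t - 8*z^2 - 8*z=-3*t^3 + t^2*(5*z + 17) + t*(2*z^2 - 36*z - 5) - 10*z^2 + 55*z - 25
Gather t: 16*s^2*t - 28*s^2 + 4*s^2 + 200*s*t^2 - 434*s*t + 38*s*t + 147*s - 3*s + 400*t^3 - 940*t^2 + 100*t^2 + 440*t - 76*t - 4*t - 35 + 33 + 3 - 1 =-24*s^2 + 144*s + 400*t^3 + t^2*(200*s - 840) + t*(16*s^2 - 396*s + 360)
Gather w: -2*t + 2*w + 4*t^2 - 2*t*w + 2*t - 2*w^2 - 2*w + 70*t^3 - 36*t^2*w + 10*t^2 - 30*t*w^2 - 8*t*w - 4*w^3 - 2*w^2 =70*t^3 + 14*t^2 - 4*w^3 + w^2*(-30*t - 4) + w*(-36*t^2 - 10*t)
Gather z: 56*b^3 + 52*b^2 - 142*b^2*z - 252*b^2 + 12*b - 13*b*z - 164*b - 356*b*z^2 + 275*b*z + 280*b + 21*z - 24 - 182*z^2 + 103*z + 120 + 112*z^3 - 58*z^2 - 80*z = 56*b^3 - 200*b^2 + 128*b + 112*z^3 + z^2*(-356*b - 240) + z*(-142*b^2 + 262*b + 44) + 96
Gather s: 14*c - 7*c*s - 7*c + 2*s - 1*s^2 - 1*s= 7*c - s^2 + s*(1 - 7*c)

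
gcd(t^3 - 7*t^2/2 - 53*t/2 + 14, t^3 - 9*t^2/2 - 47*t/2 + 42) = t^2 - 3*t - 28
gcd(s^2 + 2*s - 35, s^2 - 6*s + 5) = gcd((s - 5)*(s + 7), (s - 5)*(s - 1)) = s - 5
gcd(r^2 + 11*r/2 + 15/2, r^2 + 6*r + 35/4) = r + 5/2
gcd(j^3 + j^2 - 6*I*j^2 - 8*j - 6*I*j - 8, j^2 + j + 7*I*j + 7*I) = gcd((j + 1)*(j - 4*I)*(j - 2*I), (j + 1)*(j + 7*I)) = j + 1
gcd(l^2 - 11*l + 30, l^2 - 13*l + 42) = l - 6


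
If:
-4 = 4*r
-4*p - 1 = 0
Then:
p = -1/4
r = -1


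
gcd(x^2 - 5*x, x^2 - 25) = x - 5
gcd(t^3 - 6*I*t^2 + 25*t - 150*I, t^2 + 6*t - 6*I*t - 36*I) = t - 6*I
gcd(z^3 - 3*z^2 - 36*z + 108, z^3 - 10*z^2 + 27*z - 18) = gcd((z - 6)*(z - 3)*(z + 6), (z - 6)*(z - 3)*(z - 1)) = z^2 - 9*z + 18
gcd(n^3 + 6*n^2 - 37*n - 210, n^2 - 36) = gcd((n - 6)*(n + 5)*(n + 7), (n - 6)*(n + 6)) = n - 6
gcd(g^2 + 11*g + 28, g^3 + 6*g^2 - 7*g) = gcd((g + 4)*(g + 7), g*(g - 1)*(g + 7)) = g + 7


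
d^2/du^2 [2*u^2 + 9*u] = 4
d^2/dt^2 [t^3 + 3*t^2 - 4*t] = 6*t + 6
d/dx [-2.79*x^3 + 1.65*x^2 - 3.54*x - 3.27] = -8.37*x^2 + 3.3*x - 3.54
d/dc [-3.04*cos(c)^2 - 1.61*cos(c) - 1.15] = (6.08*cos(c) + 1.61)*sin(c)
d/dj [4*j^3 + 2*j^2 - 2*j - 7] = 12*j^2 + 4*j - 2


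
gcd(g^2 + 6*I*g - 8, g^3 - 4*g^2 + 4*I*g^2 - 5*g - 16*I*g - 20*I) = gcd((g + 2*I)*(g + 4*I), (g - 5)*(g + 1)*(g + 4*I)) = g + 4*I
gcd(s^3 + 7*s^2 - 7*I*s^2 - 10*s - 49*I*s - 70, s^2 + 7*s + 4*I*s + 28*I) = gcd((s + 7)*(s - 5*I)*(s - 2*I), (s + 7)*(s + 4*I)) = s + 7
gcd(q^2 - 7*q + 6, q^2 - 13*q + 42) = q - 6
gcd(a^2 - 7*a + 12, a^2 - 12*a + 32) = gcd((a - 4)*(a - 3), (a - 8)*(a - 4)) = a - 4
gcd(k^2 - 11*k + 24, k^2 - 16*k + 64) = k - 8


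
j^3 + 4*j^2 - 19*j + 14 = (j - 2)*(j - 1)*(j + 7)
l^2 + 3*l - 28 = (l - 4)*(l + 7)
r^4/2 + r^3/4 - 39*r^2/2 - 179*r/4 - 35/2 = (r/2 + 1)*(r - 7)*(r + 1/2)*(r + 5)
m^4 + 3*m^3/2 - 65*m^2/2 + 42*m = m*(m - 4)*(m - 3/2)*(m + 7)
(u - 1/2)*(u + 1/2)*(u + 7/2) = u^3 + 7*u^2/2 - u/4 - 7/8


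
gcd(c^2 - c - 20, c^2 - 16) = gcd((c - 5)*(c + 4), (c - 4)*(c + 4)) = c + 4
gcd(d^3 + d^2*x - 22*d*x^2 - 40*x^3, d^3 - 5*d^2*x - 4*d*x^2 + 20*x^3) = -d^2 + 3*d*x + 10*x^2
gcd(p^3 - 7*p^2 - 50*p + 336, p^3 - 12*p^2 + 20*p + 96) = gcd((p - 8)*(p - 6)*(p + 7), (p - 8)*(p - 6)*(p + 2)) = p^2 - 14*p + 48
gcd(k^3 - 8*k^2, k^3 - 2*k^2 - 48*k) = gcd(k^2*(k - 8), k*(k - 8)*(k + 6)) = k^2 - 8*k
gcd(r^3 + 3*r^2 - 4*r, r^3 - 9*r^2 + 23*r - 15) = r - 1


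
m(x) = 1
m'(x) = 0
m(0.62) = 1.00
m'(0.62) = 0.00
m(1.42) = 1.00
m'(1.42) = 0.00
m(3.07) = 1.00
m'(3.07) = 0.00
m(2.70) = 1.00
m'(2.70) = 0.00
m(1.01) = 1.00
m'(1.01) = 0.00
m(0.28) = 1.00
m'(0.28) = 0.00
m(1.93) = 1.00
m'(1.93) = 0.00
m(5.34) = 1.00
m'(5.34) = 0.00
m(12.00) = 1.00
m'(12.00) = 0.00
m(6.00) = 1.00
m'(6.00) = 0.00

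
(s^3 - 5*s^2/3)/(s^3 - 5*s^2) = (s - 5/3)/(s - 5)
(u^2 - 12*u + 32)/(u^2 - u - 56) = (u - 4)/(u + 7)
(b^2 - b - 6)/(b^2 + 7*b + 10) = (b - 3)/(b + 5)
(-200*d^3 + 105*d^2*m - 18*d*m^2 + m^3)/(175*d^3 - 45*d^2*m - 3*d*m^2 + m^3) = (-8*d + m)/(7*d + m)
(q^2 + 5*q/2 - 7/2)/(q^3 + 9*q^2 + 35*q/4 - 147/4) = 2*(q - 1)/(2*q^2 + 11*q - 21)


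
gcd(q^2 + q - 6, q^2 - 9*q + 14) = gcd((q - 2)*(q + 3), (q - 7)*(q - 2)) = q - 2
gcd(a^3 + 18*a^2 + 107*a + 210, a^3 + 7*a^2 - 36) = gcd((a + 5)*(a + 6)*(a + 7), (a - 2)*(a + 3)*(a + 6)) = a + 6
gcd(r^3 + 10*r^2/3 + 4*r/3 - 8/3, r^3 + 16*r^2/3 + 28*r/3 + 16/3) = r^2 + 4*r + 4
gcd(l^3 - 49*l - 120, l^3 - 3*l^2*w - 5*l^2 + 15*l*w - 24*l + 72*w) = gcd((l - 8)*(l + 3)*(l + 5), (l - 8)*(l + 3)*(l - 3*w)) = l^2 - 5*l - 24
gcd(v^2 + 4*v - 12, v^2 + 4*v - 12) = v^2 + 4*v - 12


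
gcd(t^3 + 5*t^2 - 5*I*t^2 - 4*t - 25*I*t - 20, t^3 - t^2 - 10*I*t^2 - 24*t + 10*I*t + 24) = t - 4*I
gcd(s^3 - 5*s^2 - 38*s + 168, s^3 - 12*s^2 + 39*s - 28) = s^2 - 11*s + 28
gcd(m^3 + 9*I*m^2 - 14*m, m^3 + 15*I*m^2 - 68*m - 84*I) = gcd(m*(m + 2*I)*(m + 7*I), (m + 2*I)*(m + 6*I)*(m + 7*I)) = m^2 + 9*I*m - 14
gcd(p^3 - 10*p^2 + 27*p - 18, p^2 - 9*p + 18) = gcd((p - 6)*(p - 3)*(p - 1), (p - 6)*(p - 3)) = p^2 - 9*p + 18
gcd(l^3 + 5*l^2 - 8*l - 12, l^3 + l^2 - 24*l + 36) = l^2 + 4*l - 12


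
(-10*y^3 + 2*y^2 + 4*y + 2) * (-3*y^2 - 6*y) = 30*y^5 + 54*y^4 - 24*y^3 - 30*y^2 - 12*y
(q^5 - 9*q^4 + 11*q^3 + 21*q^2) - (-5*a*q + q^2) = 5*a*q + q^5 - 9*q^4 + 11*q^3 + 20*q^2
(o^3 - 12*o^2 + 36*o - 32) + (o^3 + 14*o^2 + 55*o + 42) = 2*o^3 + 2*o^2 + 91*o + 10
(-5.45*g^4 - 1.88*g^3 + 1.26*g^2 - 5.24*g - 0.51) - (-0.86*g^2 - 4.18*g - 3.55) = -5.45*g^4 - 1.88*g^3 + 2.12*g^2 - 1.06*g + 3.04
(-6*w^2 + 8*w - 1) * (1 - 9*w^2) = 54*w^4 - 72*w^3 + 3*w^2 + 8*w - 1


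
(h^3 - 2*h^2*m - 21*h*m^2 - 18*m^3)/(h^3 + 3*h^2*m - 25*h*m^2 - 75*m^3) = (h^2 - 5*h*m - 6*m^2)/(h^2 - 25*m^2)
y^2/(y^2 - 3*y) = y/(y - 3)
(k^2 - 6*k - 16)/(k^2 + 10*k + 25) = (k^2 - 6*k - 16)/(k^2 + 10*k + 25)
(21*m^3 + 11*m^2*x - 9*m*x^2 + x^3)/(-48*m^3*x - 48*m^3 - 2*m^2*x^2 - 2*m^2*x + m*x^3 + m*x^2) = (-21*m^3 - 11*m^2*x + 9*m*x^2 - x^3)/(m*(48*m^2*x + 48*m^2 + 2*m*x^2 + 2*m*x - x^3 - x^2))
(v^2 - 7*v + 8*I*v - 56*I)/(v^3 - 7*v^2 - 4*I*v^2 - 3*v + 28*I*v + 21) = (v + 8*I)/(v^2 - 4*I*v - 3)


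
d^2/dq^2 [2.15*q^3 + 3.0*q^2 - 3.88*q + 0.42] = 12.9*q + 6.0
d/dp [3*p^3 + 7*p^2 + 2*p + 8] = 9*p^2 + 14*p + 2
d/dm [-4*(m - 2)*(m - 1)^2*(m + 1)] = -16*m^3 + 36*m^2 - 8*m - 12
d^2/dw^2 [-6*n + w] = 0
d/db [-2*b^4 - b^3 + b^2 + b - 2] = -8*b^3 - 3*b^2 + 2*b + 1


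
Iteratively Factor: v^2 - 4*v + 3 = (v - 3)*(v - 1)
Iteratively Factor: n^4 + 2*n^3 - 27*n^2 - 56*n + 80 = (n - 5)*(n^3 + 7*n^2 + 8*n - 16) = (n - 5)*(n + 4)*(n^2 + 3*n - 4) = (n - 5)*(n + 4)^2*(n - 1)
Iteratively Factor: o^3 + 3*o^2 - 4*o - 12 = (o + 2)*(o^2 + o - 6) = (o - 2)*(o + 2)*(o + 3)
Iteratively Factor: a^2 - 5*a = (a)*(a - 5)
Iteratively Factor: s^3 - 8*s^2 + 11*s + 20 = (s + 1)*(s^2 - 9*s + 20) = (s - 4)*(s + 1)*(s - 5)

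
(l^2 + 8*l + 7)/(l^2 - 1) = (l + 7)/(l - 1)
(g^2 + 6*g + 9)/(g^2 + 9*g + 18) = (g + 3)/(g + 6)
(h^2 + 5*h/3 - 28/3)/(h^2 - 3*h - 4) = (-3*h^2 - 5*h + 28)/(3*(-h^2 + 3*h + 4))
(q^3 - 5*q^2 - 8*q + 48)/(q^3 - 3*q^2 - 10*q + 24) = (q - 4)/(q - 2)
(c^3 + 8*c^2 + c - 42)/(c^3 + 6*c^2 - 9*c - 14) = (c + 3)/(c + 1)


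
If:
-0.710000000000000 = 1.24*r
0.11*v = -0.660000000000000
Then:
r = -0.57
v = -6.00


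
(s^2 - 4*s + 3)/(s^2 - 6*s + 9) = (s - 1)/(s - 3)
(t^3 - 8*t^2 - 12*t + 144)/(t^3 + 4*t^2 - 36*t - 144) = (t - 6)/(t + 6)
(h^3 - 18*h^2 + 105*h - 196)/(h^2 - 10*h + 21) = (h^2 - 11*h + 28)/(h - 3)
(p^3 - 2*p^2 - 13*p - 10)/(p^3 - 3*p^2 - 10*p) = (p + 1)/p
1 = 1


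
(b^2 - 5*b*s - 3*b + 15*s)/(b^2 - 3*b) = (b - 5*s)/b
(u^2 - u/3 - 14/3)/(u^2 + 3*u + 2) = (u - 7/3)/(u + 1)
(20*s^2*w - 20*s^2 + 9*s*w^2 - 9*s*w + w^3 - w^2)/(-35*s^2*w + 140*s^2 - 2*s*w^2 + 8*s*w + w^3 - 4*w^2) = (-4*s*w + 4*s - w^2 + w)/(7*s*w - 28*s - w^2 + 4*w)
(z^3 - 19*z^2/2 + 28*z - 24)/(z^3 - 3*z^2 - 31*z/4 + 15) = 2*(z - 4)/(2*z + 5)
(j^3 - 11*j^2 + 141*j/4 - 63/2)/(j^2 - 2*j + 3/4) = (2*j^2 - 19*j + 42)/(2*j - 1)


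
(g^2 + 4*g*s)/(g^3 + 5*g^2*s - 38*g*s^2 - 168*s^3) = g/(g^2 + g*s - 42*s^2)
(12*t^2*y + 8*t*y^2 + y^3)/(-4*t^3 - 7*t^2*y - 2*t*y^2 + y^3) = y*(12*t^2 + 8*t*y + y^2)/(-4*t^3 - 7*t^2*y - 2*t*y^2 + y^3)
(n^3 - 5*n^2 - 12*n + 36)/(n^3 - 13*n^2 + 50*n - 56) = (n^2 - 3*n - 18)/(n^2 - 11*n + 28)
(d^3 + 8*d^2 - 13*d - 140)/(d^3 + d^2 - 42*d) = (d^2 + d - 20)/(d*(d - 6))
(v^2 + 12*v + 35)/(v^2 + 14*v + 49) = (v + 5)/(v + 7)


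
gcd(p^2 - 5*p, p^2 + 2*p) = p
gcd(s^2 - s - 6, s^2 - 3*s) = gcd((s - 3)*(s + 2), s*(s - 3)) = s - 3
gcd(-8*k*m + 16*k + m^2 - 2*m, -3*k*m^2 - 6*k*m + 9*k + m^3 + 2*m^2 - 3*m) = 1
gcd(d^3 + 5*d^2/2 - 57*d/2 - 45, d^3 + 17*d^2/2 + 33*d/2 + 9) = d^2 + 15*d/2 + 9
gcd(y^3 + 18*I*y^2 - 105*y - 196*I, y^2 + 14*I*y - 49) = y^2 + 14*I*y - 49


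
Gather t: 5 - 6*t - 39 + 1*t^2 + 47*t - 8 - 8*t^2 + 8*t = -7*t^2 + 49*t - 42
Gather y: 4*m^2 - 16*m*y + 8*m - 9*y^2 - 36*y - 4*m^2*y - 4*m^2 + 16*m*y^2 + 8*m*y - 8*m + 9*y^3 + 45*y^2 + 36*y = 9*y^3 + y^2*(16*m + 36) + y*(-4*m^2 - 8*m)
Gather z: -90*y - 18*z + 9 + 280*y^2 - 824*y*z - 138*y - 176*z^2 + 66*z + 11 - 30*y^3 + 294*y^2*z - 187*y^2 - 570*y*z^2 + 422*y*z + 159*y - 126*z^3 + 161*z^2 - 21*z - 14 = -30*y^3 + 93*y^2 - 69*y - 126*z^3 + z^2*(-570*y - 15) + z*(294*y^2 - 402*y + 27) + 6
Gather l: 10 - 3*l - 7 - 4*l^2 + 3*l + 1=4 - 4*l^2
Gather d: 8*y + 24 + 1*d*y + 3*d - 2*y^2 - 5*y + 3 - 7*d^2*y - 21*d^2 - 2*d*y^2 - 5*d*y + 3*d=d^2*(-7*y - 21) + d*(-2*y^2 - 4*y + 6) - 2*y^2 + 3*y + 27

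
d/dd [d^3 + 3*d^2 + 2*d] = 3*d^2 + 6*d + 2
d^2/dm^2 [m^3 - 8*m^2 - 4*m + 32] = 6*m - 16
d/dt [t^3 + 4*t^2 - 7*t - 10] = 3*t^2 + 8*t - 7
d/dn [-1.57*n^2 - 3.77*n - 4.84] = -3.14*n - 3.77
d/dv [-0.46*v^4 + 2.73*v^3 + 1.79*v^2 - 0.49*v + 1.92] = -1.84*v^3 + 8.19*v^2 + 3.58*v - 0.49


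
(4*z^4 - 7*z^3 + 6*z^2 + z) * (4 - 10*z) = -40*z^5 + 86*z^4 - 88*z^3 + 14*z^2 + 4*z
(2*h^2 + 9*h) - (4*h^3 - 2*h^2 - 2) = -4*h^3 + 4*h^2 + 9*h + 2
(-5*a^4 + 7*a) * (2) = -10*a^4 + 14*a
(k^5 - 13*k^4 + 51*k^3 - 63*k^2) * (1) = k^5 - 13*k^4 + 51*k^3 - 63*k^2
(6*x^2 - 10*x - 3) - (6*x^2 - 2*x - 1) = -8*x - 2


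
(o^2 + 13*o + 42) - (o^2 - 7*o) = 20*o + 42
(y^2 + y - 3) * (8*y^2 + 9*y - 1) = 8*y^4 + 17*y^3 - 16*y^2 - 28*y + 3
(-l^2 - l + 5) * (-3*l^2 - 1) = 3*l^4 + 3*l^3 - 14*l^2 + l - 5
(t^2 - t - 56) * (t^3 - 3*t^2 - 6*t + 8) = t^5 - 4*t^4 - 59*t^3 + 182*t^2 + 328*t - 448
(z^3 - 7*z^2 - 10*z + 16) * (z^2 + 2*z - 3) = z^5 - 5*z^4 - 27*z^3 + 17*z^2 + 62*z - 48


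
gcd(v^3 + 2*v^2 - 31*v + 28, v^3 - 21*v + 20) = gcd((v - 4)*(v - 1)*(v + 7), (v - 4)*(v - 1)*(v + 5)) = v^2 - 5*v + 4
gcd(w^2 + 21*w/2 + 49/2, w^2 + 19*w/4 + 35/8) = w + 7/2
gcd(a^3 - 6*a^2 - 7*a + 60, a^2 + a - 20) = a - 4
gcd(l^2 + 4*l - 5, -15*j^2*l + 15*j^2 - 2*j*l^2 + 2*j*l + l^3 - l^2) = l - 1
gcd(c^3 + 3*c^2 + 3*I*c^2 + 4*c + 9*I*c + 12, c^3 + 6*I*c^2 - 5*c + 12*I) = c^2 + 3*I*c + 4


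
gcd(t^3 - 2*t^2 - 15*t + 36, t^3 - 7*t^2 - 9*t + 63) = t - 3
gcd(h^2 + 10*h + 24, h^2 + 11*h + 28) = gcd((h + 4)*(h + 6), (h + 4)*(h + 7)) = h + 4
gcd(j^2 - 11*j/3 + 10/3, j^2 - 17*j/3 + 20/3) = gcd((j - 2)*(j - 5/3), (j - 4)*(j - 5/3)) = j - 5/3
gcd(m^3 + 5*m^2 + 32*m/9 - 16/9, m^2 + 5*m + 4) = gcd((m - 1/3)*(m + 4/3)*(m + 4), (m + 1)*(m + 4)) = m + 4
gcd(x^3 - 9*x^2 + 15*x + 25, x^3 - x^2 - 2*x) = x + 1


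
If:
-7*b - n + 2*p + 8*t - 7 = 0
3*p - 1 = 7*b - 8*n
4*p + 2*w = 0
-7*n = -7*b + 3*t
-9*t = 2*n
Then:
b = -361/644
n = -57/92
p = 187/276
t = 19/138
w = -187/138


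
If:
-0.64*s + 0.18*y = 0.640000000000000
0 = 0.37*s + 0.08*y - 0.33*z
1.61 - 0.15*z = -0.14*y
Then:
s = -9.88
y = -31.56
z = -18.73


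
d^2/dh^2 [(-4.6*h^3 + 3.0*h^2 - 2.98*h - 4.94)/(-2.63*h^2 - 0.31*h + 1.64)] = (2.8421709430404e-14*h^5 - 2.8421709430404e-14*h^4 + 86.682084*h^3 + 113.347476*h^2 + 175.518468*h + 30.456348)/(18.191447*h^6 + 6.432717*h^5 - 33.272919*h^4 - 7.992761*h^3 + 20.748132*h^2 + 2.501328*h - 4.410944)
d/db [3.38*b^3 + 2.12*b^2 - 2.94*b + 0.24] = 10.14*b^2 + 4.24*b - 2.94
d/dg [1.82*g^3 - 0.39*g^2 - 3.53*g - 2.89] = 5.46*g^2 - 0.78*g - 3.53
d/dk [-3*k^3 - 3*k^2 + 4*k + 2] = -9*k^2 - 6*k + 4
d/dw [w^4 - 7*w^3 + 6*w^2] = w*(4*w^2 - 21*w + 12)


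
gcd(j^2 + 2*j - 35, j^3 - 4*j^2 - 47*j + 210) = j^2 + 2*j - 35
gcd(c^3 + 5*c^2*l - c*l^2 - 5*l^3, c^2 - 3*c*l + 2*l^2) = c - l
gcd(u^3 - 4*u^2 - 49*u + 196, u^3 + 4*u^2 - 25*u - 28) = u^2 + 3*u - 28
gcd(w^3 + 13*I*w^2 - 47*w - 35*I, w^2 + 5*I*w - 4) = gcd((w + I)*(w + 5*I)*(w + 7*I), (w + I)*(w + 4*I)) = w + I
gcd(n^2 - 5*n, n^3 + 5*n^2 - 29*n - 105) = n - 5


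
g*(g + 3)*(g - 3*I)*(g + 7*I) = g^4 + 3*g^3 + 4*I*g^3 + 21*g^2 + 12*I*g^2 + 63*g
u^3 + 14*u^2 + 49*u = u*(u + 7)^2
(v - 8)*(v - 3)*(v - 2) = v^3 - 13*v^2 + 46*v - 48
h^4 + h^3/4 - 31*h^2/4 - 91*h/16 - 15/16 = (h - 3)*(h + 1/4)*(h + 1/2)*(h + 5/2)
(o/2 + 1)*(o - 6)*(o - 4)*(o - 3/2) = o^4/2 - 19*o^3/4 + 8*o^2 + 21*o - 36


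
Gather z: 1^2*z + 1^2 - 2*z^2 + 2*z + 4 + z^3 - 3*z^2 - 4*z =z^3 - 5*z^2 - z + 5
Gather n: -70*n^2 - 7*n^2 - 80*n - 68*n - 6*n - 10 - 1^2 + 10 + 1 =-77*n^2 - 154*n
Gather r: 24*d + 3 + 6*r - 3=24*d + 6*r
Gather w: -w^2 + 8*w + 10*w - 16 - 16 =-w^2 + 18*w - 32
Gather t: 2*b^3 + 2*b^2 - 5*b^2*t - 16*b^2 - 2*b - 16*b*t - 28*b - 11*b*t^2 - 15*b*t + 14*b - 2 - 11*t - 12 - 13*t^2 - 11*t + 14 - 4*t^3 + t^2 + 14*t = 2*b^3 - 14*b^2 - 16*b - 4*t^3 + t^2*(-11*b - 12) + t*(-5*b^2 - 31*b - 8)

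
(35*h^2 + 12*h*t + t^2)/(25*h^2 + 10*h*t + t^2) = (7*h + t)/(5*h + t)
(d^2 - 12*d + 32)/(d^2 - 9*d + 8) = (d - 4)/(d - 1)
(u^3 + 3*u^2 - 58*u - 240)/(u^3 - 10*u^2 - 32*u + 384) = (u + 5)/(u - 8)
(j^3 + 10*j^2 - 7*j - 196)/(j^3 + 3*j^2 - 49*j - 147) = (j^2 + 3*j - 28)/(j^2 - 4*j - 21)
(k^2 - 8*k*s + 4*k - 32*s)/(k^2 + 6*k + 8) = (k - 8*s)/(k + 2)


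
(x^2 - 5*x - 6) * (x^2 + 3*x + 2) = x^4 - 2*x^3 - 19*x^2 - 28*x - 12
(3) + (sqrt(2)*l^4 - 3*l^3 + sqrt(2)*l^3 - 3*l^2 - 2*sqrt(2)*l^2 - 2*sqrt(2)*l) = sqrt(2)*l^4 - 3*l^3 + sqrt(2)*l^3 - 3*l^2 - 2*sqrt(2)*l^2 - 2*sqrt(2)*l + 3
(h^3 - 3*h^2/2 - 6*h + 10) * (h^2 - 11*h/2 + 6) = h^5 - 7*h^4 + 33*h^3/4 + 34*h^2 - 91*h + 60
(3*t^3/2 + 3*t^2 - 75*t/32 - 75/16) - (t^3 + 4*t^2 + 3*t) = t^3/2 - t^2 - 171*t/32 - 75/16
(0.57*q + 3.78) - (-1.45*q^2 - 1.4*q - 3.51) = 1.45*q^2 + 1.97*q + 7.29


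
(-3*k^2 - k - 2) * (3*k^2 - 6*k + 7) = -9*k^4 + 15*k^3 - 21*k^2 + 5*k - 14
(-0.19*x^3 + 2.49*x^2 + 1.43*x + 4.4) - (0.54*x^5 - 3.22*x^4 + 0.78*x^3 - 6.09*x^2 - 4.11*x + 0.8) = -0.54*x^5 + 3.22*x^4 - 0.97*x^3 + 8.58*x^2 + 5.54*x + 3.6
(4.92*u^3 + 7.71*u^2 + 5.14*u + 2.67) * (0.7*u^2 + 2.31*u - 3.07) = 3.444*u^5 + 16.7622*u^4 + 6.3037*u^3 - 9.9273*u^2 - 9.6121*u - 8.1969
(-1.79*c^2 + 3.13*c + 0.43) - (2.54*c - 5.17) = -1.79*c^2 + 0.59*c + 5.6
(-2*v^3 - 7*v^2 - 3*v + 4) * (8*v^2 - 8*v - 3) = -16*v^5 - 40*v^4 + 38*v^3 + 77*v^2 - 23*v - 12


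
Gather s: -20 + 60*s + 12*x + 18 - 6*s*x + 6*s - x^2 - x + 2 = s*(66 - 6*x) - x^2 + 11*x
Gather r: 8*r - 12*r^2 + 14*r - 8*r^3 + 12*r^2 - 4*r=-8*r^3 + 18*r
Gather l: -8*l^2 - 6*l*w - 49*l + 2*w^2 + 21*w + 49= -8*l^2 + l*(-6*w - 49) + 2*w^2 + 21*w + 49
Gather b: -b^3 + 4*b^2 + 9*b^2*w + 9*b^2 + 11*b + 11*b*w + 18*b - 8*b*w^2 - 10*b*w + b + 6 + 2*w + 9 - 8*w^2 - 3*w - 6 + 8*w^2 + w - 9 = -b^3 + b^2*(9*w + 13) + b*(-8*w^2 + w + 30)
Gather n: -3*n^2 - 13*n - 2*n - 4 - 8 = -3*n^2 - 15*n - 12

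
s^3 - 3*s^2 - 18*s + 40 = (s - 5)*(s - 2)*(s + 4)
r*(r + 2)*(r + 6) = r^3 + 8*r^2 + 12*r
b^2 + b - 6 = (b - 2)*(b + 3)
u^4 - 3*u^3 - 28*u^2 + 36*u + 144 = (u - 6)*(u - 3)*(u + 2)*(u + 4)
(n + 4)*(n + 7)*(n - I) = n^3 + 11*n^2 - I*n^2 + 28*n - 11*I*n - 28*I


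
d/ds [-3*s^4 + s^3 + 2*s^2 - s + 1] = -12*s^3 + 3*s^2 + 4*s - 1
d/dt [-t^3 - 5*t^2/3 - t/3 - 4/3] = -3*t^2 - 10*t/3 - 1/3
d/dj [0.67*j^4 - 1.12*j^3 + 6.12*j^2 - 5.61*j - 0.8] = 2.68*j^3 - 3.36*j^2 + 12.24*j - 5.61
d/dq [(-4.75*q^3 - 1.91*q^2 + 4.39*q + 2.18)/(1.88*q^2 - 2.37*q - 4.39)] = (-8.93*q^4 + 22.515*q^3 + 58.831*q^2 + 8.573*q - 14.1055)/(3.5344*q^4 - 8.9112*q^3 - 10.8895*q^2 + 20.8086*q + 19.2721)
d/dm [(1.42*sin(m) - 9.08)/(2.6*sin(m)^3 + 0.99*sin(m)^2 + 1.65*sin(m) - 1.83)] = (-7.384*sin(m)^3 + 69.4182*sin(m)^2 + 17.9784*sin(m) + 12.3834)*cos(m)/(6.76*sin(m)^6 + 5.148*sin(m)^5 + 9.5601*sin(m)^4 - 6.249*sin(m)^3 - 0.9009*sin(m)^2 - 6.039*sin(m) + 3.3489)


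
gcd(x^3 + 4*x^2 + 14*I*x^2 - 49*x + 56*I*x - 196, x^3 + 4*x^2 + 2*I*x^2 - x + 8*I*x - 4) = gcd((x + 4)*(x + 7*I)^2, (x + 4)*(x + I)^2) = x + 4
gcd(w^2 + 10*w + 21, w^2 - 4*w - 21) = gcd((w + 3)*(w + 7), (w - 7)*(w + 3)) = w + 3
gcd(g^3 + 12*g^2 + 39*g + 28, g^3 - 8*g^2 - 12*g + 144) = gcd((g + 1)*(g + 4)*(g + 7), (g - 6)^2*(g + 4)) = g + 4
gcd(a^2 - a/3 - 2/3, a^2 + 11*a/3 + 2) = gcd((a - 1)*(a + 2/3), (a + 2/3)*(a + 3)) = a + 2/3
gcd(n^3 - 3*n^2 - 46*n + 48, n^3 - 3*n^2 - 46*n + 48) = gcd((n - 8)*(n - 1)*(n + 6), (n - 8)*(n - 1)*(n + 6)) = n^3 - 3*n^2 - 46*n + 48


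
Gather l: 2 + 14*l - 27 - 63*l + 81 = 56 - 49*l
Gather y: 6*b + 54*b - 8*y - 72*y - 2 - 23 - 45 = 60*b - 80*y - 70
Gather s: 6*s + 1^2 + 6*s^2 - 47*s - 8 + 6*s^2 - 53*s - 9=12*s^2 - 94*s - 16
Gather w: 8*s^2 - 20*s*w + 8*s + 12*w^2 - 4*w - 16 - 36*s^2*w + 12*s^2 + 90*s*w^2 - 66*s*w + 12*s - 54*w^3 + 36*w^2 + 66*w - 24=20*s^2 + 20*s - 54*w^3 + w^2*(90*s + 48) + w*(-36*s^2 - 86*s + 62) - 40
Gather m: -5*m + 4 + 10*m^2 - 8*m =10*m^2 - 13*m + 4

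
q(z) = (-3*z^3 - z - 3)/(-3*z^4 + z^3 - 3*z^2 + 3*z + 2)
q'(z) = (-9*z^2 - 1)/(-3*z^4 + z^3 - 3*z^2 + 3*z + 2) + (-3*z^3 - z - 3)*(12*z^3 - 3*z^2 + 6*z - 3)/(-3*z^4 + z^3 - 3*z^2 + 3*z + 2)^2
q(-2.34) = -0.30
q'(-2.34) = -0.05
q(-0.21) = -2.26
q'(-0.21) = 7.18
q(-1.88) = -0.32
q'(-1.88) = -0.02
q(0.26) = -1.28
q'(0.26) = 0.09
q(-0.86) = 0.05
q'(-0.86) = 1.67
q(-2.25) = -0.31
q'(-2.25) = -0.05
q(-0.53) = 2.47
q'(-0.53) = 30.93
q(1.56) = 1.09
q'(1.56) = -1.77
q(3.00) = 0.38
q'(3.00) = -0.15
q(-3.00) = -0.27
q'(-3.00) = -0.06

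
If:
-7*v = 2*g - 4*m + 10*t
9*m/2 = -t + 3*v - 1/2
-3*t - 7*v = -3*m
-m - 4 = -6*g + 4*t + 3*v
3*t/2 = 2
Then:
No Solution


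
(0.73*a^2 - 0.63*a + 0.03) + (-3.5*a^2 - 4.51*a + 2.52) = -2.77*a^2 - 5.14*a + 2.55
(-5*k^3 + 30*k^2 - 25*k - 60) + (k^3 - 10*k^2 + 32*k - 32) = -4*k^3 + 20*k^2 + 7*k - 92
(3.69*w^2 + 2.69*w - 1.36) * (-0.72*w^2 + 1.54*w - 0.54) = -2.6568*w^4 + 3.7458*w^3 + 3.1292*w^2 - 3.547*w + 0.7344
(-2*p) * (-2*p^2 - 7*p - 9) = 4*p^3 + 14*p^2 + 18*p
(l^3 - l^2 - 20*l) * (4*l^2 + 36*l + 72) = 4*l^5 + 32*l^4 - 44*l^3 - 792*l^2 - 1440*l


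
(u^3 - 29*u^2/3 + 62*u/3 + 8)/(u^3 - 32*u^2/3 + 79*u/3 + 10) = (u - 4)/(u - 5)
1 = 1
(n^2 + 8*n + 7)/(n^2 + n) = (n + 7)/n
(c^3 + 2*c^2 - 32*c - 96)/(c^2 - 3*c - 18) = (c^2 + 8*c + 16)/(c + 3)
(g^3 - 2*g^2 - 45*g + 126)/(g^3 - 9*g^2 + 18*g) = (g + 7)/g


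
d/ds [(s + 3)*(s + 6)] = 2*s + 9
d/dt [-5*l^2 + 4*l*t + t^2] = 4*l + 2*t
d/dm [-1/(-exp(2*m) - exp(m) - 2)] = (-2*exp(m) - 1)*exp(m)/(exp(2*m) + exp(m) + 2)^2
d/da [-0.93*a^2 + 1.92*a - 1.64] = 1.92 - 1.86*a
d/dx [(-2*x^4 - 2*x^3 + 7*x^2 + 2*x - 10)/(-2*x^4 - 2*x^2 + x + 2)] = (-4*x^6 + 36*x^5 + 10*x^4 - 100*x^3 - x^2 - 12*x + 14)/(4*x^8 + 8*x^6 - 4*x^5 - 4*x^4 - 4*x^3 - 7*x^2 + 4*x + 4)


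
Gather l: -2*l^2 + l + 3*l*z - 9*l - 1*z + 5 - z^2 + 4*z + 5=-2*l^2 + l*(3*z - 8) - z^2 + 3*z + 10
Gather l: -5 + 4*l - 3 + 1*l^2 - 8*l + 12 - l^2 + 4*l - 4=0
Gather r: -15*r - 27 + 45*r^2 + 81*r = 45*r^2 + 66*r - 27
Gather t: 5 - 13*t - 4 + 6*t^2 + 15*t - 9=6*t^2 + 2*t - 8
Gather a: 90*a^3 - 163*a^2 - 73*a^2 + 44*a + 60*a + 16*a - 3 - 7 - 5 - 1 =90*a^3 - 236*a^2 + 120*a - 16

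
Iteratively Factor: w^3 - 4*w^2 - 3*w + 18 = (w - 3)*(w^2 - w - 6) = (w - 3)*(w + 2)*(w - 3)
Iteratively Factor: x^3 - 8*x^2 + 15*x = (x)*(x^2 - 8*x + 15) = x*(x - 3)*(x - 5)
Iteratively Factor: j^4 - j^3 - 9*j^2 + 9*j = (j + 3)*(j^3 - 4*j^2 + 3*j) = (j - 1)*(j + 3)*(j^2 - 3*j) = j*(j - 1)*(j + 3)*(j - 3)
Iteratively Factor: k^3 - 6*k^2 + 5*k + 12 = (k - 3)*(k^2 - 3*k - 4) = (k - 3)*(k + 1)*(k - 4)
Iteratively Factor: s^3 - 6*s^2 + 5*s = (s - 1)*(s^2 - 5*s) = s*(s - 1)*(s - 5)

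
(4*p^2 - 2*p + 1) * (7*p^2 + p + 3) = 28*p^4 - 10*p^3 + 17*p^2 - 5*p + 3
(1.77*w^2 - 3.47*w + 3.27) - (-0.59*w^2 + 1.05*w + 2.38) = 2.36*w^2 - 4.52*w + 0.89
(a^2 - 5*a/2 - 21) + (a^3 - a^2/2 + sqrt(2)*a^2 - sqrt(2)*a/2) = a^3 + a^2/2 + sqrt(2)*a^2 - 5*a/2 - sqrt(2)*a/2 - 21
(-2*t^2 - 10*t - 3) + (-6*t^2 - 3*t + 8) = -8*t^2 - 13*t + 5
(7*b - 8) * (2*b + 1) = 14*b^2 - 9*b - 8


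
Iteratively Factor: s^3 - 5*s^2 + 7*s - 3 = (s - 1)*(s^2 - 4*s + 3) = (s - 3)*(s - 1)*(s - 1)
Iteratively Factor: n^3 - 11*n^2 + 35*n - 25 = (n - 5)*(n^2 - 6*n + 5) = (n - 5)^2*(n - 1)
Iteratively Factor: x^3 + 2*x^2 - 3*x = (x + 3)*(x^2 - x) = x*(x + 3)*(x - 1)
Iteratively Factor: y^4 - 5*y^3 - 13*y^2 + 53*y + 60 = (y + 1)*(y^3 - 6*y^2 - 7*y + 60) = (y - 4)*(y + 1)*(y^2 - 2*y - 15) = (y - 5)*(y - 4)*(y + 1)*(y + 3)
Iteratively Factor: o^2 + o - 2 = (o - 1)*(o + 2)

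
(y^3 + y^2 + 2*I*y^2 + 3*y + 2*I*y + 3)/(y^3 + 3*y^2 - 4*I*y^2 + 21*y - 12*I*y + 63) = (y^2 + y*(1 - I) - I)/(y^2 + y*(3 - 7*I) - 21*I)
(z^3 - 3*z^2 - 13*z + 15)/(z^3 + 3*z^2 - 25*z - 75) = (z - 1)/(z + 5)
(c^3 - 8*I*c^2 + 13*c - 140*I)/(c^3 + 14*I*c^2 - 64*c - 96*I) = (c^2 - 12*I*c - 35)/(c^2 + 10*I*c - 24)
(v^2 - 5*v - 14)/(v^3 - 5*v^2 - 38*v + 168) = (v + 2)/(v^2 + 2*v - 24)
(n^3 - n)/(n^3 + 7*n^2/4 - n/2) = 4*(n^2 - 1)/(4*n^2 + 7*n - 2)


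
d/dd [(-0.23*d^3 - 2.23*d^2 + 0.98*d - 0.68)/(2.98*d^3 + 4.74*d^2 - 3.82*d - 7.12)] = (5.5552*d^4 - 4.0836*d^3 + 14.8654*d^2 + 38.2016*d - 9.5752)/(8.8804*d^6 + 28.2504*d^5 - 0.299599999999998*d^4 - 78.6488*d^3 - 52.9052*d^2 + 54.3968*d + 50.6944)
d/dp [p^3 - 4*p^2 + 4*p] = 3*p^2 - 8*p + 4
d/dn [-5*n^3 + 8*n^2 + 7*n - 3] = -15*n^2 + 16*n + 7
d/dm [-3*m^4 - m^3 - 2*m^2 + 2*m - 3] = -12*m^3 - 3*m^2 - 4*m + 2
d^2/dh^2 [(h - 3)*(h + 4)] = 2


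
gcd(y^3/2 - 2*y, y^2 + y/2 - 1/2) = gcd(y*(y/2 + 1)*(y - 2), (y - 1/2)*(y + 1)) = 1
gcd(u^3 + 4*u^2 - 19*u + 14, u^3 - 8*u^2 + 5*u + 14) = u - 2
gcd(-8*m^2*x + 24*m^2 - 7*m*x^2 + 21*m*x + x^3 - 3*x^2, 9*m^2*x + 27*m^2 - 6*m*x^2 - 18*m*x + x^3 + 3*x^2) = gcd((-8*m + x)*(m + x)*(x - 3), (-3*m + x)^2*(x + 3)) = 1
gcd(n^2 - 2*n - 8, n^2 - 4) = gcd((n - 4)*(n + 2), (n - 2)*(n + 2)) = n + 2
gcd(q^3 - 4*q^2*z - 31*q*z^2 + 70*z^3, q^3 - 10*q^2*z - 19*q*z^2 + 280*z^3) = -q^2 + 2*q*z + 35*z^2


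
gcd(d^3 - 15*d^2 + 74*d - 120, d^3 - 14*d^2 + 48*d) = d - 6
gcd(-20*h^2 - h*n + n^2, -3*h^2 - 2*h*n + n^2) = 1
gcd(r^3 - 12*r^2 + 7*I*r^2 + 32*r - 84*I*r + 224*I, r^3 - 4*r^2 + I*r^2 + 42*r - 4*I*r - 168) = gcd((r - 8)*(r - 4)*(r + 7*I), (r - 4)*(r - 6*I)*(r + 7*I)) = r^2 + r*(-4 + 7*I) - 28*I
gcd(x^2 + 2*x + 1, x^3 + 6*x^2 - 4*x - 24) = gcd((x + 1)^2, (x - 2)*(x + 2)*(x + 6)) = 1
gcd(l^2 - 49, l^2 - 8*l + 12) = 1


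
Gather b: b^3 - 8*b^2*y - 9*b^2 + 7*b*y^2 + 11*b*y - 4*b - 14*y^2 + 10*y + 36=b^3 + b^2*(-8*y - 9) + b*(7*y^2 + 11*y - 4) - 14*y^2 + 10*y + 36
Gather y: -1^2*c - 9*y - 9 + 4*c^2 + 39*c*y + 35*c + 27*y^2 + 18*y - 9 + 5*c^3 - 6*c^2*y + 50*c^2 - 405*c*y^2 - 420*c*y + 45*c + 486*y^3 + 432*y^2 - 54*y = 5*c^3 + 54*c^2 + 79*c + 486*y^3 + y^2*(459 - 405*c) + y*(-6*c^2 - 381*c - 45) - 18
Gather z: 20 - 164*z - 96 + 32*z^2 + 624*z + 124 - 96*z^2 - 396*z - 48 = -64*z^2 + 64*z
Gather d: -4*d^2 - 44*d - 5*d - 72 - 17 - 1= -4*d^2 - 49*d - 90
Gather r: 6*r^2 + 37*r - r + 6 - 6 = 6*r^2 + 36*r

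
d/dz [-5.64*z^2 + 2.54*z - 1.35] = 2.54 - 11.28*z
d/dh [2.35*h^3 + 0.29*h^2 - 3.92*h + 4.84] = 7.05*h^2 + 0.58*h - 3.92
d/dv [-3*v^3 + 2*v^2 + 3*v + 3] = -9*v^2 + 4*v + 3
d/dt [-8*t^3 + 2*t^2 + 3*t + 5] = -24*t^2 + 4*t + 3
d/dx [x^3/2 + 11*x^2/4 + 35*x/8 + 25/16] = 3*x^2/2 + 11*x/2 + 35/8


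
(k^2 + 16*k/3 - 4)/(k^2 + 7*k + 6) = (k - 2/3)/(k + 1)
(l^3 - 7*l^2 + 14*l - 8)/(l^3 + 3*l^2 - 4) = (l^2 - 6*l + 8)/(l^2 + 4*l + 4)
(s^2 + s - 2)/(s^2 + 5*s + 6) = (s - 1)/(s + 3)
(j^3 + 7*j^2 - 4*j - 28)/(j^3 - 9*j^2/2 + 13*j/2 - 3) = 2*(j^2 + 9*j + 14)/(2*j^2 - 5*j + 3)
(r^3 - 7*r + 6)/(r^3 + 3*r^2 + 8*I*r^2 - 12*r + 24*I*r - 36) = (r^2 - 3*r + 2)/(r^2 + 8*I*r - 12)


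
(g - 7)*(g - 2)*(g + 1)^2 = g^4 - 7*g^3 - 3*g^2 + 19*g + 14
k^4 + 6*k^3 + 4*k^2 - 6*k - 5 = (k - 1)*(k + 1)^2*(k + 5)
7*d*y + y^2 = y*(7*d + y)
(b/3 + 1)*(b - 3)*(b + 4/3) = b^3/3 + 4*b^2/9 - 3*b - 4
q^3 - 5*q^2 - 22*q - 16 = (q - 8)*(q + 1)*(q + 2)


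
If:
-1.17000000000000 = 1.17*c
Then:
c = -1.00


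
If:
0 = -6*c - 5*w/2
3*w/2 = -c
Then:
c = 0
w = 0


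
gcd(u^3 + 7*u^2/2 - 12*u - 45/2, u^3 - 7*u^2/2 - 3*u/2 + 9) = u^2 - 3*u/2 - 9/2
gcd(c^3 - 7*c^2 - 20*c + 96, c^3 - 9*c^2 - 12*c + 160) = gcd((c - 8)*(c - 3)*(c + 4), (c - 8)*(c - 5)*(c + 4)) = c^2 - 4*c - 32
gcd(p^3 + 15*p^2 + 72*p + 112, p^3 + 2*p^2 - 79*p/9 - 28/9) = p + 4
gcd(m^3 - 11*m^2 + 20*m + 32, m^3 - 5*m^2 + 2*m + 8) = m^2 - 3*m - 4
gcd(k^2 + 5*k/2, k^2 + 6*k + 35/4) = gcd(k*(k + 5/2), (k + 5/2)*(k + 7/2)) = k + 5/2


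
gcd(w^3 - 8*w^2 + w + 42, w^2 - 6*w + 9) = w - 3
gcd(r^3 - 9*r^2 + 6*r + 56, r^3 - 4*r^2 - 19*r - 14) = r^2 - 5*r - 14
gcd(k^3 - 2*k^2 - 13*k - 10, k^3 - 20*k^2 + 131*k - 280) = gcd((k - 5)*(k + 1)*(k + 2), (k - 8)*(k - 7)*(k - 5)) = k - 5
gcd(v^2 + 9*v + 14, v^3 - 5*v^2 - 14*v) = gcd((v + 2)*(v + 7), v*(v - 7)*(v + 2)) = v + 2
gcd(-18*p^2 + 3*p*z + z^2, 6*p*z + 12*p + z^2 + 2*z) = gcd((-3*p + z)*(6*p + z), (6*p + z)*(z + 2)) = 6*p + z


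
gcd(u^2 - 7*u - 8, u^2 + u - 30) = 1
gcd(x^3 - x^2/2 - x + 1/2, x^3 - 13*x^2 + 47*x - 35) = x - 1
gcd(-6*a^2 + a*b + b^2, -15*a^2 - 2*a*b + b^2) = 3*a + b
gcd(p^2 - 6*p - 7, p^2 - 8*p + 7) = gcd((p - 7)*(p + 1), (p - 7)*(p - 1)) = p - 7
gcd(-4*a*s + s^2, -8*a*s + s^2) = s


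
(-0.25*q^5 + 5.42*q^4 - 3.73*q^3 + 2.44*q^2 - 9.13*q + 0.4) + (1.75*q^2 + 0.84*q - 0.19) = -0.25*q^5 + 5.42*q^4 - 3.73*q^3 + 4.19*q^2 - 8.29*q + 0.21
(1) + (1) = 2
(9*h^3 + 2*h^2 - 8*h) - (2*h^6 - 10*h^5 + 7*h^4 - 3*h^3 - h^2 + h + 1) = -2*h^6 + 10*h^5 - 7*h^4 + 12*h^3 + 3*h^2 - 9*h - 1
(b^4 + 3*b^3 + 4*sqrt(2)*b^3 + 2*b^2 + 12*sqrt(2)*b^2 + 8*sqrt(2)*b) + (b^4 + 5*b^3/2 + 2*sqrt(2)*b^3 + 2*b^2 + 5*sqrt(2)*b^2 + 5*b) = 2*b^4 + 11*b^3/2 + 6*sqrt(2)*b^3 + 4*b^2 + 17*sqrt(2)*b^2 + 5*b + 8*sqrt(2)*b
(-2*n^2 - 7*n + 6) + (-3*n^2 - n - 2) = -5*n^2 - 8*n + 4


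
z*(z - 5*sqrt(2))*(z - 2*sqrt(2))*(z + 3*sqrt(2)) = z^4 - 4*sqrt(2)*z^3 - 22*z^2 + 60*sqrt(2)*z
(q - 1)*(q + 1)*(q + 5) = q^3 + 5*q^2 - q - 5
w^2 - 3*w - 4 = (w - 4)*(w + 1)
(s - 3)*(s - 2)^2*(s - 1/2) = s^4 - 15*s^3/2 + 39*s^2/2 - 20*s + 6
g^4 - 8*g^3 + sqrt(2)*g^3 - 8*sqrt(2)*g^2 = g^2*(g - 8)*(g + sqrt(2))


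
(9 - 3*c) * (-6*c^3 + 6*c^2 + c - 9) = 18*c^4 - 72*c^3 + 51*c^2 + 36*c - 81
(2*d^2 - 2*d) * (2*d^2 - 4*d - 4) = 4*d^4 - 12*d^3 + 8*d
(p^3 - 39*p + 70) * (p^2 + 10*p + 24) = p^5 + 10*p^4 - 15*p^3 - 320*p^2 - 236*p + 1680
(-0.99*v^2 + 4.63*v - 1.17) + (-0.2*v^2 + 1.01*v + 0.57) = -1.19*v^2 + 5.64*v - 0.6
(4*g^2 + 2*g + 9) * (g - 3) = 4*g^3 - 10*g^2 + 3*g - 27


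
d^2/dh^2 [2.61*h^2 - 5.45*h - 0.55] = 5.22000000000000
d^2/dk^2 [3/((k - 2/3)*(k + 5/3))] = 486*(27*k^2 + 27*k + 19)/(729*k^6 + 2187*k^5 - 243*k^4 - 4131*k^3 + 270*k^2 + 2700*k - 1000)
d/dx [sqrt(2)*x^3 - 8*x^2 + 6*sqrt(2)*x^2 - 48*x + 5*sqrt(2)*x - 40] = 3*sqrt(2)*x^2 - 16*x + 12*sqrt(2)*x - 48 + 5*sqrt(2)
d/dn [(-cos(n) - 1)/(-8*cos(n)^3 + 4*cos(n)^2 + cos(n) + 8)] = (12*sin(n) + 5*sin(3*n) + 2*sin(4*n))/(5*cos(n) - 2*cos(2*n) + 2*cos(3*n) - 10)^2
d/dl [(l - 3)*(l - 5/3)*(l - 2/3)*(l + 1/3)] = 4*l^3 - 15*l^2 + 38*l/3 - 17/27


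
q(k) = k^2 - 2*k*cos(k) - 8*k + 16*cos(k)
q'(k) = 2*k*sin(k) + 2*k - 16*sin(k) - 2*cos(k) - 8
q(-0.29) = 18.29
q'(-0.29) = -5.76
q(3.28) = -24.83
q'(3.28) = 1.84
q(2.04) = -17.55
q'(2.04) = -13.65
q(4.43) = -17.80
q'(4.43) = 8.27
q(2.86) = -24.58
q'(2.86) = -3.22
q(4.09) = -20.55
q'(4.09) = 7.70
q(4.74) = -15.27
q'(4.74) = 7.94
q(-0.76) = 19.36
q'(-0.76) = 1.10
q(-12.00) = 273.75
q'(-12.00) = -55.15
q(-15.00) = 310.05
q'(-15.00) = -6.57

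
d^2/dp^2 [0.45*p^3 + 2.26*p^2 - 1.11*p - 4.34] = 2.7*p + 4.52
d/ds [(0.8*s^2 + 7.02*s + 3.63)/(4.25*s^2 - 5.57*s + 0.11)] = (-34.291*s^2 - 30.679*s + 20.9913)/(18.0625*s^4 - 47.345*s^3 + 31.9599*s^2 - 1.2254*s + 0.0121)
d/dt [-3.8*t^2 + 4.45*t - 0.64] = 4.45 - 7.6*t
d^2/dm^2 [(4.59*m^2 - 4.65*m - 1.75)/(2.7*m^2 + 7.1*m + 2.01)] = (-243.7776*m^3 - 226.00458*m^2 - 49.8717*m + 12.367918)/(19.683*m^6 + 155.277*m^5 + 452.2797*m^4 + 589.1012*m^3 + 336.69711*m^2 + 86.05413*m + 8.120601)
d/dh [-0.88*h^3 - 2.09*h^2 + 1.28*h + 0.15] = -2.64*h^2 - 4.18*h + 1.28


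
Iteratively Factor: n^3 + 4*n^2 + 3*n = (n + 1)*(n^2 + 3*n) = n*(n + 1)*(n + 3)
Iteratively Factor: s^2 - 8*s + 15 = (s - 5)*(s - 3)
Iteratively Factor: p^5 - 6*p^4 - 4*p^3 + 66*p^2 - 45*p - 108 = (p + 1)*(p^4 - 7*p^3 + 3*p^2 + 63*p - 108) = (p + 1)*(p + 3)*(p^3 - 10*p^2 + 33*p - 36) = (p - 3)*(p + 1)*(p + 3)*(p^2 - 7*p + 12) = (p - 4)*(p - 3)*(p + 1)*(p + 3)*(p - 3)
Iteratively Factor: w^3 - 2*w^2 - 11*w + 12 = (w - 1)*(w^2 - w - 12) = (w - 1)*(w + 3)*(w - 4)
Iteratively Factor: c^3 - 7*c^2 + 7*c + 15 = (c + 1)*(c^2 - 8*c + 15) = (c - 3)*(c + 1)*(c - 5)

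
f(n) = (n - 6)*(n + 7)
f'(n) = 2*n + 1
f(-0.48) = -42.25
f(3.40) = -27.04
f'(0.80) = 2.60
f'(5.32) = 11.64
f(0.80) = -40.56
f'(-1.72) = -2.44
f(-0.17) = -42.14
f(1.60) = -37.84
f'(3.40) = 7.80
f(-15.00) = 168.00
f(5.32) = -8.38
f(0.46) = -41.33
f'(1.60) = 4.20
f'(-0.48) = 0.04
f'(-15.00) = -29.00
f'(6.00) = 13.00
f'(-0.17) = 0.66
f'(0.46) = 1.92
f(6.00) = 0.00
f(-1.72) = -40.76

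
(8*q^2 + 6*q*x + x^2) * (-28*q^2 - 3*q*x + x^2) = -224*q^4 - 192*q^3*x - 38*q^2*x^2 + 3*q*x^3 + x^4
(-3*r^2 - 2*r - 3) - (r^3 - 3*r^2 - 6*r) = -r^3 + 4*r - 3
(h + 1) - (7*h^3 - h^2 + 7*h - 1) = -7*h^3 + h^2 - 6*h + 2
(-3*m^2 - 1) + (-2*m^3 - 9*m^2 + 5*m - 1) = -2*m^3 - 12*m^2 + 5*m - 2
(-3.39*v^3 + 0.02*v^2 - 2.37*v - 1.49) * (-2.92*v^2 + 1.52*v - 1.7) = 9.8988*v^5 - 5.2112*v^4 + 12.7138*v^3 + 0.714399999999999*v^2 + 1.7642*v + 2.533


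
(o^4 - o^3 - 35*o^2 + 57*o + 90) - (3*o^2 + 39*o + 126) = o^4 - o^3 - 38*o^2 + 18*o - 36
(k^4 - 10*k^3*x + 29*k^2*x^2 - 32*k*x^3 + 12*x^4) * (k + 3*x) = k^5 - 7*k^4*x - k^3*x^2 + 55*k^2*x^3 - 84*k*x^4 + 36*x^5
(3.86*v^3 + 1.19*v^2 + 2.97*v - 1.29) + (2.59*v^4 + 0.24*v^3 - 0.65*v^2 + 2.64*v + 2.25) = 2.59*v^4 + 4.1*v^3 + 0.54*v^2 + 5.61*v + 0.96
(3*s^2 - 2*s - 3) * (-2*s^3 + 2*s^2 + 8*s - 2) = -6*s^5 + 10*s^4 + 26*s^3 - 28*s^2 - 20*s + 6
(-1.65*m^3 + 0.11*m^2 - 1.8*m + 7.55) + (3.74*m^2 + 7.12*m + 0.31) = -1.65*m^3 + 3.85*m^2 + 5.32*m + 7.86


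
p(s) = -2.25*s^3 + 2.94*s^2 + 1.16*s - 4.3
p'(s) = -6.75*s^2 + 5.88*s + 1.16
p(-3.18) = 94.10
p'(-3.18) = -85.80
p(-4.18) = 206.55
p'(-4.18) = -141.36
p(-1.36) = 5.22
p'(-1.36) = -19.32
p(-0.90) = -1.32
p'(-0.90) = -9.60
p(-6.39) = 695.40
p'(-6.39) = -312.03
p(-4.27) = 219.52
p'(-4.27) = -147.02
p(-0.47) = -3.96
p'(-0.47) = -3.09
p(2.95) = -33.06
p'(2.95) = -40.24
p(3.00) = -35.11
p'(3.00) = -41.95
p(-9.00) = 1863.65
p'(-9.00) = -598.51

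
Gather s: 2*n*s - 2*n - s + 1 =-2*n + s*(2*n - 1) + 1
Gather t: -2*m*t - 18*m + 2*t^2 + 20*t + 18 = -18*m + 2*t^2 + t*(20 - 2*m) + 18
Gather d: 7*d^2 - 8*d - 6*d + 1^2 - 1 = 7*d^2 - 14*d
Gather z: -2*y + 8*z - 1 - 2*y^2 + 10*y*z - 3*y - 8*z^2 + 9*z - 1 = -2*y^2 - 5*y - 8*z^2 + z*(10*y + 17) - 2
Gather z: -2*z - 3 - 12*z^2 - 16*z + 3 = -12*z^2 - 18*z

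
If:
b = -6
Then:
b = -6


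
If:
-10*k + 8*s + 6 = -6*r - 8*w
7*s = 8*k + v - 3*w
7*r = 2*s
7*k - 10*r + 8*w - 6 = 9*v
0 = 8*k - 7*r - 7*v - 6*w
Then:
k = -10026/4031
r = -3477/4031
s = -24339/8062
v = -7314/4031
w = -1557/8062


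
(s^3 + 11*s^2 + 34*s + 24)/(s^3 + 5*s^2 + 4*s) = (s + 6)/s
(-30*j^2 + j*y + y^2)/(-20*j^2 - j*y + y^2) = (6*j + y)/(4*j + y)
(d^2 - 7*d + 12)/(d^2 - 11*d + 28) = (d - 3)/(d - 7)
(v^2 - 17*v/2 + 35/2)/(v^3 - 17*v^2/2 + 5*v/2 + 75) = (2*v - 7)/(2*v^2 - 7*v - 30)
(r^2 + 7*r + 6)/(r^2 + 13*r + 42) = (r + 1)/(r + 7)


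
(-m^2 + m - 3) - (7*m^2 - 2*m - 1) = -8*m^2 + 3*m - 2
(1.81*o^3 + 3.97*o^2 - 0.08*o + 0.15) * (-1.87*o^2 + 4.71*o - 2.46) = -3.3847*o^5 + 1.1012*o^4 + 14.3957*o^3 - 10.4235*o^2 + 0.9033*o - 0.369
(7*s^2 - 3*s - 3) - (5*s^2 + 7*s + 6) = 2*s^2 - 10*s - 9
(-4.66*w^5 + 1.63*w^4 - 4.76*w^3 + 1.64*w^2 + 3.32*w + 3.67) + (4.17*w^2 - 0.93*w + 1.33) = -4.66*w^5 + 1.63*w^4 - 4.76*w^3 + 5.81*w^2 + 2.39*w + 5.0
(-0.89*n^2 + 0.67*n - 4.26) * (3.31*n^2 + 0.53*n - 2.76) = -2.9459*n^4 + 1.746*n^3 - 11.2891*n^2 - 4.107*n + 11.7576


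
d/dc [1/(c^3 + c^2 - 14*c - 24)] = (-3*c^2 - 2*c + 14)/(c^3 + c^2 - 14*c - 24)^2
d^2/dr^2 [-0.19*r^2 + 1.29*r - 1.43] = -0.380000000000000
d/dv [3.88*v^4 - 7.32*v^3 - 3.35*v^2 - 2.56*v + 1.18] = 15.52*v^3 - 21.96*v^2 - 6.7*v - 2.56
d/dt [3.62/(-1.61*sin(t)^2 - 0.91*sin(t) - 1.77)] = (11.6564*sin(t) + 3.2942)*cos(t)/(1.61*sin(t)^2 + 0.91*sin(t) + 1.77)^2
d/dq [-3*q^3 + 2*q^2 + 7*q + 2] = -9*q^2 + 4*q + 7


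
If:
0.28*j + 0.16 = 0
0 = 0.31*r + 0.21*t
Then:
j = -0.57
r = -0.67741935483871*t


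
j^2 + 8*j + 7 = (j + 1)*(j + 7)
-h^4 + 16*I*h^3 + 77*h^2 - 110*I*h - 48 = (h - 8*I)*(h - 6*I)*(I*h + 1)^2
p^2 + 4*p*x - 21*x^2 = (p - 3*x)*(p + 7*x)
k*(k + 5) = k^2 + 5*k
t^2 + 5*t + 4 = (t + 1)*(t + 4)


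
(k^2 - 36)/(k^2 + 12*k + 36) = (k - 6)/(k + 6)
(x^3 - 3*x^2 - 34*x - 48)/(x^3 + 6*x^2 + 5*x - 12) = (x^2 - 6*x - 16)/(x^2 + 3*x - 4)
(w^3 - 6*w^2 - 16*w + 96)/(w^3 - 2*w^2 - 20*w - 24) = (w^2 - 16)/(w^2 + 4*w + 4)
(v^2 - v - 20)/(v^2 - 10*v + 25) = (v + 4)/(v - 5)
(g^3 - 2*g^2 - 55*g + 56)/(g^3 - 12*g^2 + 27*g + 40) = (g^2 + 6*g - 7)/(g^2 - 4*g - 5)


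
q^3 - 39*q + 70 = (q - 5)*(q - 2)*(q + 7)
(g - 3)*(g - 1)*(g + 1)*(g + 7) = g^4 + 4*g^3 - 22*g^2 - 4*g + 21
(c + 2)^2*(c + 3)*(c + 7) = c^4 + 14*c^3 + 65*c^2 + 124*c + 84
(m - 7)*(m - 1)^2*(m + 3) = m^4 - 6*m^3 - 12*m^2 + 38*m - 21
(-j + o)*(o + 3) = -j*o - 3*j + o^2 + 3*o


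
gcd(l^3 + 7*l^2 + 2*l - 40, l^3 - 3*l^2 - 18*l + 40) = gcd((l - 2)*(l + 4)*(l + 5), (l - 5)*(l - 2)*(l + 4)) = l^2 + 2*l - 8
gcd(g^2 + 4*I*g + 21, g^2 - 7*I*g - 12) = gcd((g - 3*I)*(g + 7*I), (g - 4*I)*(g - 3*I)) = g - 3*I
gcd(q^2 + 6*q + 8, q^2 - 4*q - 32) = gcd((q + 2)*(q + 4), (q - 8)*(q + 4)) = q + 4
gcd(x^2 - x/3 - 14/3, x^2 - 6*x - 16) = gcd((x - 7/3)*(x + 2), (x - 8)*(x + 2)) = x + 2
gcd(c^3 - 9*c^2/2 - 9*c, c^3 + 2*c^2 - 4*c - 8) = 1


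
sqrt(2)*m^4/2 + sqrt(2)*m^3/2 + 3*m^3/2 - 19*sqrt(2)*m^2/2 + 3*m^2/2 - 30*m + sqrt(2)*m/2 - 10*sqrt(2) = (m - 4)*(m + 5)*(m + sqrt(2))*(sqrt(2)*m/2 + 1/2)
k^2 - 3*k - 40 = (k - 8)*(k + 5)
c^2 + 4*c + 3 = (c + 1)*(c + 3)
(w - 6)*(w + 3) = w^2 - 3*w - 18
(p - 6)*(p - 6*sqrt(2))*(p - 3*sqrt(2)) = p^3 - 9*sqrt(2)*p^2 - 6*p^2 + 36*p + 54*sqrt(2)*p - 216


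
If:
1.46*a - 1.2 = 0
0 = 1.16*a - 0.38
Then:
No Solution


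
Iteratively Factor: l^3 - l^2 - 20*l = (l - 5)*(l^2 + 4*l) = l*(l - 5)*(l + 4)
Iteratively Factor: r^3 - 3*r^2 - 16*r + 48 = (r - 3)*(r^2 - 16) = (r - 3)*(r + 4)*(r - 4)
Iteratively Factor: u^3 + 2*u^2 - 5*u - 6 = (u + 3)*(u^2 - u - 2) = (u + 1)*(u + 3)*(u - 2)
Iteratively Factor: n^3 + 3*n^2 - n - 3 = (n + 3)*(n^2 - 1) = (n + 1)*(n + 3)*(n - 1)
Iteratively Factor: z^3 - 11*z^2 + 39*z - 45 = (z - 5)*(z^2 - 6*z + 9) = (z - 5)*(z - 3)*(z - 3)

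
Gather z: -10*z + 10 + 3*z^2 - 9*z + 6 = 3*z^2 - 19*z + 16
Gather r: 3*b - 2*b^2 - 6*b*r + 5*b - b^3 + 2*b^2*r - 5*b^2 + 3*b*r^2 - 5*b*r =-b^3 - 7*b^2 + 3*b*r^2 + 8*b + r*(2*b^2 - 11*b)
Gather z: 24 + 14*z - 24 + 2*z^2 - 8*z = 2*z^2 + 6*z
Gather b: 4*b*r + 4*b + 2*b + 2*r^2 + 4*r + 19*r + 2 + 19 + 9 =b*(4*r + 6) + 2*r^2 + 23*r + 30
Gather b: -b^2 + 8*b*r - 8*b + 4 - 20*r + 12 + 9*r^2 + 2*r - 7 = -b^2 + b*(8*r - 8) + 9*r^2 - 18*r + 9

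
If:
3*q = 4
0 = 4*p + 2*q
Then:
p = -2/3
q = 4/3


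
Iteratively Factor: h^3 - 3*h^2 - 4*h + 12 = (h - 3)*(h^2 - 4) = (h - 3)*(h - 2)*(h + 2)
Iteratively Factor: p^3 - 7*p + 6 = (p - 1)*(p^2 + p - 6) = (p - 2)*(p - 1)*(p + 3)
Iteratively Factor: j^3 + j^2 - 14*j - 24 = (j + 2)*(j^2 - j - 12) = (j - 4)*(j + 2)*(j + 3)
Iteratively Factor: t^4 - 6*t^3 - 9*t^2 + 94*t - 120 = (t - 3)*(t^3 - 3*t^2 - 18*t + 40) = (t - 3)*(t - 2)*(t^2 - t - 20) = (t - 3)*(t - 2)*(t + 4)*(t - 5)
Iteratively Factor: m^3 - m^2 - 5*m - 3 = (m + 1)*(m^2 - 2*m - 3) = (m - 3)*(m + 1)*(m + 1)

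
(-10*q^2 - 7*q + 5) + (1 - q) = -10*q^2 - 8*q + 6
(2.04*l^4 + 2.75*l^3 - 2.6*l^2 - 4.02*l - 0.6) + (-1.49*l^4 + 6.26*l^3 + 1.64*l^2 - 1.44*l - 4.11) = 0.55*l^4 + 9.01*l^3 - 0.96*l^2 - 5.46*l - 4.71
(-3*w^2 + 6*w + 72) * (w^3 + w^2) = -3*w^5 + 3*w^4 + 78*w^3 + 72*w^2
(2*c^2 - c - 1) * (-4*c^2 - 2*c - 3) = -8*c^4 + 5*c + 3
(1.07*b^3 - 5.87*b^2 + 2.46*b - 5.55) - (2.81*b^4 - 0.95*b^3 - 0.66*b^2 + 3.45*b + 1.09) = -2.81*b^4 + 2.02*b^3 - 5.21*b^2 - 0.99*b - 6.64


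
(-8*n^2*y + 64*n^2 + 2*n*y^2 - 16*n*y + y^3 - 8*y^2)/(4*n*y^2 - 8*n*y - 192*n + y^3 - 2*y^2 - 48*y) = (-2*n + y)/(y + 6)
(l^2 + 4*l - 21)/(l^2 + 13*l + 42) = (l - 3)/(l + 6)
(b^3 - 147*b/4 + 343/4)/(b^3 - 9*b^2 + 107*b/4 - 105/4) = (2*b^2 + 7*b - 49)/(2*b^2 - 11*b + 15)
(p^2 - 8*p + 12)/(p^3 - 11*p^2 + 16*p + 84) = (p - 2)/(p^2 - 5*p - 14)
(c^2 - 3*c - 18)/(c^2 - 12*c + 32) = (c^2 - 3*c - 18)/(c^2 - 12*c + 32)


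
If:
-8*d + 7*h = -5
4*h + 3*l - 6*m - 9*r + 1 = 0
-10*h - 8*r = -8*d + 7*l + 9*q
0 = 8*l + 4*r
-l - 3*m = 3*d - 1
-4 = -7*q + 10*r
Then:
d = 8815/21846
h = -2765/10923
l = -194/10923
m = -4211/65538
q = 6796/10923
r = 388/10923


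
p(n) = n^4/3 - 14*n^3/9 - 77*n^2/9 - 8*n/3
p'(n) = 4*n^3/3 - 14*n^2/3 - 154*n/9 - 8/3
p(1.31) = -20.69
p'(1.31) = -30.09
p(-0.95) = -3.58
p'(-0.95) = 8.23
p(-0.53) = -0.73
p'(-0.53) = 4.89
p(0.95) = -11.32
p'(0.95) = -21.99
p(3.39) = -123.94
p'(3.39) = -62.36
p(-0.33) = 0.01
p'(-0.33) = 2.42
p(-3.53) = 22.99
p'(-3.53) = -59.06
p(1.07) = -14.12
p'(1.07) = -24.69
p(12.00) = 2960.00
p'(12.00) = 1424.00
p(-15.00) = 20240.00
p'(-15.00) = -5296.00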